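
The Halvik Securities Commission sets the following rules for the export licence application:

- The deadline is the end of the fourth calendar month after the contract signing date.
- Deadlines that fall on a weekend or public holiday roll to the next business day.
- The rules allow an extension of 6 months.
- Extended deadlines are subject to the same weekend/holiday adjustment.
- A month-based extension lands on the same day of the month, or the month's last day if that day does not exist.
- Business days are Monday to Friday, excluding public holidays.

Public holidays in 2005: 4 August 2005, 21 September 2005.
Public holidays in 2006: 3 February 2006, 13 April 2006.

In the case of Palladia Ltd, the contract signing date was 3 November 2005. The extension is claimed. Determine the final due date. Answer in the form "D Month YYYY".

The fourth month after 3 November 2005 is March 2006, whose last day is 31 March 2006.
31 March 2006 is a Friday and not a listed holiday, so it stands.
The 6 months extension carries 31 March 2006 to 30 September 2006 (day 31 does not exist in September, so the month's last day is used).
30 September 2006 is a Saturday; the next business day is 2 October 2006 (Monday).
Deadline: 2 October 2006.

2 October 2006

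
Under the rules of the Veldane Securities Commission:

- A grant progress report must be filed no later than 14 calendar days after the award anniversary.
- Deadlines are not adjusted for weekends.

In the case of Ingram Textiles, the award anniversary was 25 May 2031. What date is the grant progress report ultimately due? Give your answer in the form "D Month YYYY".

From 25 May 2031, 14 calendar days later is 8 June 2031.
8 June 2031 is a Sunday; no weekend or holiday adjustment applies.
So the filing is due 8 June 2031.

8 June 2031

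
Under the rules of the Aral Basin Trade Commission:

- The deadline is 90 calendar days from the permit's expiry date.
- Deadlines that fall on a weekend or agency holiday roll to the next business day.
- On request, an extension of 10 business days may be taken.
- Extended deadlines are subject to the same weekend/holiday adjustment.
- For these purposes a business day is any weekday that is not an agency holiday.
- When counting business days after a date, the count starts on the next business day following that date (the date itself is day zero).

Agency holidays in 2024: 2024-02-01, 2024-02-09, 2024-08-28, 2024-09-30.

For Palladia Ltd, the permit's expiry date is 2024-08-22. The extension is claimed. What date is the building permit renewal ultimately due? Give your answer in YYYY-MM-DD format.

2024-12-04

From 2024-08-22, 90 calendar days later is 2024-11-20.
Since 2024-11-20 is a Wednesday and not a holiday, the date is unchanged.
Applying the 10-business-day extension: 10 business days after 2024-11-20 is 2024-12-04.
2024-12-04 is a Wednesday and not a listed holiday, so it stands.
Final deadline: 2024-12-04.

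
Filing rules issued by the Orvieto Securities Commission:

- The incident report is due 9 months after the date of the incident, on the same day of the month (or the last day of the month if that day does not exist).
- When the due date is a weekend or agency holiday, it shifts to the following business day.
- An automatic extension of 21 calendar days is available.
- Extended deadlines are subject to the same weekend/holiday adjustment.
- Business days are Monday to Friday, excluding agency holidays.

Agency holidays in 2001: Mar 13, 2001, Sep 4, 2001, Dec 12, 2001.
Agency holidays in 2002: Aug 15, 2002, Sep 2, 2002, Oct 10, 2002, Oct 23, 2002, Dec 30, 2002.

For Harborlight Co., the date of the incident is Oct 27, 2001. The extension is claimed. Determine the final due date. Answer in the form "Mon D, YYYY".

9 months from Oct 27, 2001 is Jul 27, 2002.
Jul 27, 2002 falls on a Saturday. Rolling to the next business day gives Jul 29, 2002, a Monday.
The 21-calendar-day extension moves the deadline from Jul 29, 2002 to Aug 19, 2002.
Aug 19, 2002 is a Monday and not a listed holiday, so it stands.
The final due date is Aug 19, 2002.

Aug 19, 2002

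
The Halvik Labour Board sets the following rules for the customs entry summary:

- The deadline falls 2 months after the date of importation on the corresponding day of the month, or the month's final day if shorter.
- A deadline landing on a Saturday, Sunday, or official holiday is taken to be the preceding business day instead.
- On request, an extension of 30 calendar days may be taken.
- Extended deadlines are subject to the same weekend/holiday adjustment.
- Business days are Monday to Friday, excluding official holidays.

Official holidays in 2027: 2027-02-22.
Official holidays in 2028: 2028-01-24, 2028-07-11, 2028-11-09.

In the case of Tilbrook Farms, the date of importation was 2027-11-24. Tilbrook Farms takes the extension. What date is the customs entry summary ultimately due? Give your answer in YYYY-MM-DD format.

Moving 2 months forward from 2027-11-24 on the corresponding day gives 2028-01-24.
Because 2028-01-24 is a listed holiday, the deadline becomes 2028-01-21 (Friday).
With the 30-day extension, 2028-01-21 becomes 2028-02-20.
2028-02-20 is a Sunday; the preceding business day is 2028-02-18 (Friday).
So the filing is due 2028-02-18.

2028-02-18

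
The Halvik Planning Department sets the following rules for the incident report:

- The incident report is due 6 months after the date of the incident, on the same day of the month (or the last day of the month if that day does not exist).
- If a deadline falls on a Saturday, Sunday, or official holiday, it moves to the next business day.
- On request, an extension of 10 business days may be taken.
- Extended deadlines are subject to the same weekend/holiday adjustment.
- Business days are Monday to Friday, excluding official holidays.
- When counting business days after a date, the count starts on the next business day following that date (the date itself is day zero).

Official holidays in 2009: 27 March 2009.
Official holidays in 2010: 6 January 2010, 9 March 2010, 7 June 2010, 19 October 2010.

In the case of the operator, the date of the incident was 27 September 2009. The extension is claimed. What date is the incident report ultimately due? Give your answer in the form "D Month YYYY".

12 April 2010

6 months from 27 September 2009 is 27 March 2010.
27 March 2010 is a Saturday, so it moves to the next business day, 29 March 2010 (Monday).
Counting 10 further business days from 29 March 2010 reaches 12 April 2010.
Since 12 April 2010 is a Monday and not a holiday, the date is unchanged.
Deadline: 12 April 2010.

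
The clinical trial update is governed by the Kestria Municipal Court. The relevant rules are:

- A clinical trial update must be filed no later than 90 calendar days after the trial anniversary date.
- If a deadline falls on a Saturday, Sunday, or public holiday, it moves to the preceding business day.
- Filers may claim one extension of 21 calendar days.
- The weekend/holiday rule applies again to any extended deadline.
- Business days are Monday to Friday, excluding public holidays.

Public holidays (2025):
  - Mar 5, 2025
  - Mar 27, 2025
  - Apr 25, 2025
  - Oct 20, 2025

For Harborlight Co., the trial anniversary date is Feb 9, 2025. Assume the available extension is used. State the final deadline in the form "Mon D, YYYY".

Adding 90 calendar days to Feb 9, 2025 gives May 10, 2025.
Because May 10, 2025 is a Saturday, the deadline becomes May 9, 2025 (Friday).
Add the 21 calendar-day extension to May 9, 2025: May 30, 2025.
Since May 30, 2025 is a Friday and not a holiday, the date is unchanged.
Final deadline: May 30, 2025.

May 30, 2025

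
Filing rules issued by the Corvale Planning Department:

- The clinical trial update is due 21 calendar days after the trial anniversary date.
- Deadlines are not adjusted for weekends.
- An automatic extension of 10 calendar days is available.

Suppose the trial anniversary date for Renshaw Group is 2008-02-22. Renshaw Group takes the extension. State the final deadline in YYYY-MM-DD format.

Trigger date 2008-02-22 + 21 calendar days = 2008-03-14.
2008-03-14 is a Friday; no weekend or holiday adjustment applies.
Add the 10 calendar-day extension to 2008-03-14: 2008-03-24.
2008-03-24 falls on a Monday. The rules make no weekend/holiday allowance, so it remains 2008-03-24.
Deadline: 2008-03-24.

2008-03-24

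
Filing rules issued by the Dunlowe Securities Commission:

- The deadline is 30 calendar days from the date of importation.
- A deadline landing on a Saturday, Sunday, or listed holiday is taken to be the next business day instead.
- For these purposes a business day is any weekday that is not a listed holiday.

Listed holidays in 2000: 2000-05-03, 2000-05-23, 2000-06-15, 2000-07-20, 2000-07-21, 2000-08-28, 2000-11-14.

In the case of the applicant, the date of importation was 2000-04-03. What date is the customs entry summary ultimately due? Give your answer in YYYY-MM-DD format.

Trigger date 2000-04-03 + 30 calendar days = 2000-05-03.
2000-05-03 is a listed holiday; the next business day is 2000-05-04 (Thursday).
So the filing is due 2000-05-04.

2000-05-04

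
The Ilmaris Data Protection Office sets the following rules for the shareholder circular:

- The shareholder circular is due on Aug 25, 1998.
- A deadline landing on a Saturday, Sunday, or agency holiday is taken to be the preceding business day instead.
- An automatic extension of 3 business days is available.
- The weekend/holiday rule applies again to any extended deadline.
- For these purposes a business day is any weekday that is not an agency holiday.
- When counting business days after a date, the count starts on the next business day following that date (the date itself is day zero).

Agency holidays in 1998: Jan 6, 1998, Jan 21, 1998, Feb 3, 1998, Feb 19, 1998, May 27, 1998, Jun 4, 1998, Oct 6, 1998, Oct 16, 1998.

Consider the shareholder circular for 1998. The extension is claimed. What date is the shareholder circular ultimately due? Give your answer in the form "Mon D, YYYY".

Aug 28, 1998

Start from the fixed due date, Aug 25, 1998.
Aug 25, 1998 falls on a Tuesday, which is a business day, so no adjustment is needed.
Counting 3 further business days from Aug 25, 1998 reaches Aug 28, 1998.
Since Aug 28, 1998 is a Friday and not a holiday, the date is unchanged.
Final deadline: Aug 28, 1998.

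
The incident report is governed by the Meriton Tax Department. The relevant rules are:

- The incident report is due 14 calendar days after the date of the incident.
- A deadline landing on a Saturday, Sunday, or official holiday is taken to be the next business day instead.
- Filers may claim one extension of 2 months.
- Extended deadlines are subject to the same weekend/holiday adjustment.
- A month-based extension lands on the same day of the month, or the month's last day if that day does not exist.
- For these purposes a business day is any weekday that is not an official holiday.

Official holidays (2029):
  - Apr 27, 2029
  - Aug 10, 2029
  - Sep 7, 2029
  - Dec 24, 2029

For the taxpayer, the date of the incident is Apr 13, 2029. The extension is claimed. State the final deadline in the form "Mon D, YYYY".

Adding 14 calendar days to Apr 13, 2029 gives Apr 27, 2029.
Apr 27, 2029 falls on a listed holiday. Rolling to the next business day gives Apr 30, 2029, a Monday.
Applying the 2 months extension: 2 months after Apr 30, 2029 is Jun 30, 2029.
Jun 30, 2029 is a Saturday; the next business day is Jul 2, 2029 (Monday).
So the filing is due Jul 2, 2029.

Jul 2, 2029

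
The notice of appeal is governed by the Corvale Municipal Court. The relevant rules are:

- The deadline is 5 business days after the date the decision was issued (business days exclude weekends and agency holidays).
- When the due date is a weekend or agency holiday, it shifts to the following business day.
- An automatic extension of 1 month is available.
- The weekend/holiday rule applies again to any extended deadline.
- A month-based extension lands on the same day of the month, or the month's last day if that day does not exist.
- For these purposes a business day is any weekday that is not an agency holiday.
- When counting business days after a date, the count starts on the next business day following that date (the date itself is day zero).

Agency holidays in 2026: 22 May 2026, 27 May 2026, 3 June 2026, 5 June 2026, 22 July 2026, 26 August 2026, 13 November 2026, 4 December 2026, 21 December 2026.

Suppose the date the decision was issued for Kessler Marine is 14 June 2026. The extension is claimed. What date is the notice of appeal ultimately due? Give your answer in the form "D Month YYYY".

Starting the day after 14 June 2026 and counting 5 business days lands on 19 June 2026.
19 June 2026 (Friday) is already a business day.
Add 1 month to 19 June 2026: 19 July 2026.
19 July 2026 falls on a Sunday. Rolling to the next business day gives 20 July 2026, a Monday.
Deadline: 20 July 2026.

20 July 2026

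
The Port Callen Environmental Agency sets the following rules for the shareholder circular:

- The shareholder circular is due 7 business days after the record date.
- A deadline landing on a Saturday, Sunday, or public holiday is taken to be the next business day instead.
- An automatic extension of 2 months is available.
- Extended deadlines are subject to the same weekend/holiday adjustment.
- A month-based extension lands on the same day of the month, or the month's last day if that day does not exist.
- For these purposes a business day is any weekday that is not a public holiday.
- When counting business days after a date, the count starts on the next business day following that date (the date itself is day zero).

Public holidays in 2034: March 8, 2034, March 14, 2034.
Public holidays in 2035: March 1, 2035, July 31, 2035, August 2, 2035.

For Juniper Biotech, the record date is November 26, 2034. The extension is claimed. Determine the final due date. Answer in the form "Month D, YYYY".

February 5, 2035

7 business days after November 26, 2034, excluding weekends and holidays, is December 5, 2034.
December 5, 2034 is a Tuesday and not a listed holiday, so it stands.
The 2 months extension carries December 5, 2034 to February 5, 2035.
February 5, 2035 is a Monday and not a listed holiday, so it stands.
Final deadline: February 5, 2035.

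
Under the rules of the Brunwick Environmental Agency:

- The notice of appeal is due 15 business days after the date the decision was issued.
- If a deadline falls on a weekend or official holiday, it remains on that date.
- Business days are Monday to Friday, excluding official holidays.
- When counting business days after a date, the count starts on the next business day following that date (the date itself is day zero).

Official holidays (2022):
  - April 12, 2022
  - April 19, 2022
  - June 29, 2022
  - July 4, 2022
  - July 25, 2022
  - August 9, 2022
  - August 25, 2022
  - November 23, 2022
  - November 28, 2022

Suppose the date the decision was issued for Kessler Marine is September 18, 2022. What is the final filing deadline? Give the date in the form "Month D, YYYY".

October 7, 2022

15 business days after September 18, 2022, excluding weekends and holidays, is October 7, 2022.
No adjustment is made for weekends or holidays, so October 7, 2022 stands.
The final due date is October 7, 2022.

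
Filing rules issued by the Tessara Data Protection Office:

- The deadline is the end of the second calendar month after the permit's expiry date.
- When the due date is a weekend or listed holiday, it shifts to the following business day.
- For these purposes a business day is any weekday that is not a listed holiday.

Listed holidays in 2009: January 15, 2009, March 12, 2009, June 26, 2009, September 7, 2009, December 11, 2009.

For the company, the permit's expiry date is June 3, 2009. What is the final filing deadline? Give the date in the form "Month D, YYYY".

2 months after June 3, 2009 is August 2009; that month ends on August 31, 2009.
August 31, 2009 (Monday) is already a business day.
Deadline: August 31, 2009.

August 31, 2009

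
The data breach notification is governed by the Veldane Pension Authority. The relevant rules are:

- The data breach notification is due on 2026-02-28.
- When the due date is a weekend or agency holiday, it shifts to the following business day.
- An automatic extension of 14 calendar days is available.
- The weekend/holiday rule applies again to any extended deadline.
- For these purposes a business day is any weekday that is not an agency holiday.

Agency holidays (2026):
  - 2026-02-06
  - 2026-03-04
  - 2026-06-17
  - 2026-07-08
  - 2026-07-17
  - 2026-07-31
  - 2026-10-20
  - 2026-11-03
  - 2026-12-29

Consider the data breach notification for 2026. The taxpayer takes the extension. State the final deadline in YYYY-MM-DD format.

2026-03-16

The stated deadline is 2026-02-28.
Because 2026-02-28 is a Saturday, the deadline becomes 2026-03-02 (Monday).
The 14-calendar-day extension moves the deadline from 2026-03-02 to 2026-03-16.
2026-03-16 falls on a Monday, which is a business day, so no adjustment is needed.
Deadline: 2026-03-16.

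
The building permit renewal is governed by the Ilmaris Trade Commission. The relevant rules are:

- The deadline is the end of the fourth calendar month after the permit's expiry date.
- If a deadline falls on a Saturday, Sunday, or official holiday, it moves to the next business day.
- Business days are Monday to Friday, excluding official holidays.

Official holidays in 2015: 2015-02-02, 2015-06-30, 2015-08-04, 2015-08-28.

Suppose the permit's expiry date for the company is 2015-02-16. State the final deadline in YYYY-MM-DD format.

2015-07-01

4 months after 2015-02-16 is June 2015; that month ends on 2015-06-30.
2015-06-30 falls on a listed holiday. Rolling to the next business day gives 2015-07-01, a Wednesday.
The final due date is 2015-07-01.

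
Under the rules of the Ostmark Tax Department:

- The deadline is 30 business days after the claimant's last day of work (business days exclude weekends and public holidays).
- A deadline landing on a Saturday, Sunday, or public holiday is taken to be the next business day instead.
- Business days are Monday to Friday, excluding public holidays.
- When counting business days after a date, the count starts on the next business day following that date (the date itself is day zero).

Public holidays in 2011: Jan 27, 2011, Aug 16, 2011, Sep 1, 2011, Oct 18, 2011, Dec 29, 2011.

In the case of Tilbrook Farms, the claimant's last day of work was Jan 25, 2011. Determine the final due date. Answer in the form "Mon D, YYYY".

Counting 30 business days after Jan 25, 2011 (skipping weekends and listed holidays) reaches Mar 9, 2011.
Mar 9, 2011 is a Wednesday and not a listed holiday, so it stands.
Final deadline: Mar 9, 2011.

Mar 9, 2011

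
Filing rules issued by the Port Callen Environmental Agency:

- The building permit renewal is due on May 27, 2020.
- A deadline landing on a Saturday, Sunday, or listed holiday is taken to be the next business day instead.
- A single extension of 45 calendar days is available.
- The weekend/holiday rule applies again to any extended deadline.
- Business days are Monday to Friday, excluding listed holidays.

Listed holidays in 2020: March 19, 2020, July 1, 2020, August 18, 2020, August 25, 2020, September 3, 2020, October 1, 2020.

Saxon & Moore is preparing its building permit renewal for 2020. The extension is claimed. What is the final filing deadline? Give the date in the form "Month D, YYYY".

Start from the fixed due date, May 27, 2020.
Since May 27, 2020 is a Wednesday and not a holiday, the date is unchanged.
The 45-calendar-day extension moves the deadline from May 27, 2020 to July 11, 2020.
Because July 11, 2020 is a Saturday, the deadline becomes July 13, 2020 (Monday).
Deadline: July 13, 2020.

July 13, 2020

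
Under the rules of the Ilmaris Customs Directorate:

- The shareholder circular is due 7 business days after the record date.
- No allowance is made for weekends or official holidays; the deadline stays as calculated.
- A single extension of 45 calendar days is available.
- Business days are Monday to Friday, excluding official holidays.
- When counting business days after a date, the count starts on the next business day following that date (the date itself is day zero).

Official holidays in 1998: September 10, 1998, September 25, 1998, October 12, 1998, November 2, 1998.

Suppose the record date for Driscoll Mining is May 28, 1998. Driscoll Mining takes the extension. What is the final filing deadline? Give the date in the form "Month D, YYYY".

Starting the day after May 28, 1998 and counting 7 business days lands on June 8, 1998.
June 8, 1998 is a Monday; no weekend or holiday adjustment applies.
Add the 45 calendar-day extension to June 8, 1998: July 23, 1998.
July 23, 1998 falls on a Thursday. The rules make no weekend/holiday allowance, so it remains July 23, 1998.
The final due date is July 23, 1998.

July 23, 1998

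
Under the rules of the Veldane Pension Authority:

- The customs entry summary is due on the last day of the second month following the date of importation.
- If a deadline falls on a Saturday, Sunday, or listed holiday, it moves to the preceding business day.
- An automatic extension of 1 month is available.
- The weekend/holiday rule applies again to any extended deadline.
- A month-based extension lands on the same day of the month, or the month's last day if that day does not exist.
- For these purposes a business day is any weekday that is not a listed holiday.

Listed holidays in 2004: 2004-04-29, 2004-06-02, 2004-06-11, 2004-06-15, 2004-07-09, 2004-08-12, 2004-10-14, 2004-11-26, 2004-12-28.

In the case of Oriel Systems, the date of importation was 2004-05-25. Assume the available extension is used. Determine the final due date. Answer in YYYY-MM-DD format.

2004-08-30

2 months after 2004-05-25 is July 2004; that month ends on 2004-07-31.
2004-07-31 falls on a Saturday. Rolling to the preceding business day gives 2004-07-30, a Friday.
The 1 month extension carries 2004-07-30 to 2004-08-30.
2004-08-30 (Monday) is already a business day.
Deadline: 2004-08-30.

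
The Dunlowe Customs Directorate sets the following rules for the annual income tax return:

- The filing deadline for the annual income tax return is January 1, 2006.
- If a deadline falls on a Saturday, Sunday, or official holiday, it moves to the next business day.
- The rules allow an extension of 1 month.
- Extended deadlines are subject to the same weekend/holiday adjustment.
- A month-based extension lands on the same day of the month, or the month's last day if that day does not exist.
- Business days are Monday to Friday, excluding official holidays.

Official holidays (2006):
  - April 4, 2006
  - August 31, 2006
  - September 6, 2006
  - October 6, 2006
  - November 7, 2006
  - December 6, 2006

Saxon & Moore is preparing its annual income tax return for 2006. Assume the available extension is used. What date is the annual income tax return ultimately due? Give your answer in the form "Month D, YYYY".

February 2, 2006

The statutory due date is January 1, 2006.
Because January 1, 2006 is a Sunday, the deadline becomes January 2, 2006 (Monday).
Add 1 month to January 2, 2006: February 2, 2006.
February 2, 2006 is a Thursday and not a listed holiday, so it stands.
So the filing is due February 2, 2006.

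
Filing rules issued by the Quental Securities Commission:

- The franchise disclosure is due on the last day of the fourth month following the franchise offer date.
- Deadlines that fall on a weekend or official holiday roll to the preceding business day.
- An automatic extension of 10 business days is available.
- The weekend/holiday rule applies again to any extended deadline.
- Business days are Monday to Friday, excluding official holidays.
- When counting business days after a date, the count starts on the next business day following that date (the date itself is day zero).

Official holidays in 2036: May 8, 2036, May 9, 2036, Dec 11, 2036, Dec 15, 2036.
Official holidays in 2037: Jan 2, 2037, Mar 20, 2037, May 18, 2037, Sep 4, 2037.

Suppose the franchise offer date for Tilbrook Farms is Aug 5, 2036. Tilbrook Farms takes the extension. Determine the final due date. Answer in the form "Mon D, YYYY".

4 months after Aug 5, 2036 is December 2036; that month ends on Dec 31, 2036.
Dec 31, 2036 falls on a Wednesday, which is a business day, so no adjustment is needed.
Applying the 10-business-day extension: 10 business days after Dec 31, 2036 is Jan 15, 2037.
Jan 15, 2037 falls on a Thursday, which is a business day, so no adjustment is needed.
The final due date is Jan 15, 2037.

Jan 15, 2037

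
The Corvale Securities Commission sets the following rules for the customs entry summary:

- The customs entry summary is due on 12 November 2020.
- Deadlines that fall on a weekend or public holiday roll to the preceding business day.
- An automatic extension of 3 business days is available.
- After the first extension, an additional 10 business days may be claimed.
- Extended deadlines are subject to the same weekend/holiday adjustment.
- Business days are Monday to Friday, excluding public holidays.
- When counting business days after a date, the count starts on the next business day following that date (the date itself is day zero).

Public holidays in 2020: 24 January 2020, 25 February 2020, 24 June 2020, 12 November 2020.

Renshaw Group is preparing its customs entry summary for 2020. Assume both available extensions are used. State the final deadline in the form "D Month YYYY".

1 December 2020

The statutory due date is 12 November 2020.
12 November 2020 falls on a listed holiday. Rolling to the preceding business day gives 11 November 2020, a Wednesday.
Counting 3 further business days from 11 November 2020 reaches 17 November 2020.
17 November 2020 is a Tuesday and not a listed holiday, so it stands.
Applying the 10-business-day extension: 10 business days after 17 November 2020 is 1 December 2020.
Since 1 December 2020 is a Tuesday and not a holiday, the date is unchanged.
Deadline: 1 December 2020.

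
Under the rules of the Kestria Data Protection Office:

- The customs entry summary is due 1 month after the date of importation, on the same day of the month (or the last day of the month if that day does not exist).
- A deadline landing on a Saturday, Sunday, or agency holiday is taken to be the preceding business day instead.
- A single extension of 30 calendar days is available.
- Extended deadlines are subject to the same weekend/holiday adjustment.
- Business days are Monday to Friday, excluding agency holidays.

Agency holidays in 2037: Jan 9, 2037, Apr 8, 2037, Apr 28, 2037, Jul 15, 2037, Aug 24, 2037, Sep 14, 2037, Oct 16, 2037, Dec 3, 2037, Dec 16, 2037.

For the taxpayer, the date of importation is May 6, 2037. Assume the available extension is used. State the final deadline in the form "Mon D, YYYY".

Jul 3, 2037

Moving 1 month forward from May 6, 2037 on the corresponding day gives Jun 6, 2037.
Jun 6, 2037 is a Saturday, so it moves to the preceding business day, Jun 5, 2037 (Friday).
Applying the 30-calendar-day extension: Jun 5, 2037 + 30 days = Jul 5, 2037.
Jul 5, 2037 is a Sunday, so it moves to the preceding business day, Jul 3, 2037 (Friday).
Final deadline: Jul 3, 2037.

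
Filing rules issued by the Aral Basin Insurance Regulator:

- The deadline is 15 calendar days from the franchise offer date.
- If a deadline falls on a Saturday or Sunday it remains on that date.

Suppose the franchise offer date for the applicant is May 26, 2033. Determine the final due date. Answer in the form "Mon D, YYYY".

From May 26, 2033, 15 calendar days later is Jun 10, 2033.
Jun 10, 2033 falls on a Friday. The rules make no weekend/holiday allowance, so it remains Jun 10, 2033.
Final deadline: Jun 10, 2033.

Jun 10, 2033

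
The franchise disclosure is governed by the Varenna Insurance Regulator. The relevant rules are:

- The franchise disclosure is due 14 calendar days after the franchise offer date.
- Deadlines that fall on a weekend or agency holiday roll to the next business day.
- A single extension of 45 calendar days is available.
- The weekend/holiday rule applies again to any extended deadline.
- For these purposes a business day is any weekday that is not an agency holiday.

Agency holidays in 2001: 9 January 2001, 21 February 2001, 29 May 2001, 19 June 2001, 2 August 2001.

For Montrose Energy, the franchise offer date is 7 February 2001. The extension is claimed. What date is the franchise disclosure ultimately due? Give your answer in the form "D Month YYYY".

Adding 14 calendar days to 7 February 2001 gives 21 February 2001.
21 February 2001 is a listed holiday; the next business day is 22 February 2001 (Thursday).
Add the 45 calendar-day extension to 22 February 2001: 8 April 2001.
8 April 2001 falls on a Sunday. Rolling to the next business day gives 9 April 2001, a Monday.
The final due date is 9 April 2001.

9 April 2001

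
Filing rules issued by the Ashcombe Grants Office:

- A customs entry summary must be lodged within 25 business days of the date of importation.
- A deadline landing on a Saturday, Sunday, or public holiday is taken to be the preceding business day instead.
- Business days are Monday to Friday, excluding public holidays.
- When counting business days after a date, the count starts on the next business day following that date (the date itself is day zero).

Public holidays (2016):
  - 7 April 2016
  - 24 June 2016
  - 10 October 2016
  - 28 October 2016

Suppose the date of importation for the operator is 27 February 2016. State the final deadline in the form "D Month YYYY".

Starting the day after 27 February 2016 and counting 25 business days lands on 1 April 2016.
1 April 2016 is a Friday and not a listed holiday, so it stands.
So the filing is due 1 April 2016.

1 April 2016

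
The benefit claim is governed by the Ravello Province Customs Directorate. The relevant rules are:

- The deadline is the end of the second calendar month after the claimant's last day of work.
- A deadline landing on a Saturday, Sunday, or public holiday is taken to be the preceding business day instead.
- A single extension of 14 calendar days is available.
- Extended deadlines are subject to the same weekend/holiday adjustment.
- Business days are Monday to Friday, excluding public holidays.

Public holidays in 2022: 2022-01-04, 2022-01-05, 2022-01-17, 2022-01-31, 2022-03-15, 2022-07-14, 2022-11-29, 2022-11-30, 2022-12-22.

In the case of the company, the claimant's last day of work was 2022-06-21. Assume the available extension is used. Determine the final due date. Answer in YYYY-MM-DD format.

2 months after 2022-06-21 falls in August 2022; the last day of that month is 2022-08-31.
2022-08-31 is a Wednesday and not a listed holiday, so it stands.
Add the 14 calendar-day extension to 2022-08-31: 2022-09-14.
2022-09-14 (Wednesday) is already a business day.
Final deadline: 2022-09-14.

2022-09-14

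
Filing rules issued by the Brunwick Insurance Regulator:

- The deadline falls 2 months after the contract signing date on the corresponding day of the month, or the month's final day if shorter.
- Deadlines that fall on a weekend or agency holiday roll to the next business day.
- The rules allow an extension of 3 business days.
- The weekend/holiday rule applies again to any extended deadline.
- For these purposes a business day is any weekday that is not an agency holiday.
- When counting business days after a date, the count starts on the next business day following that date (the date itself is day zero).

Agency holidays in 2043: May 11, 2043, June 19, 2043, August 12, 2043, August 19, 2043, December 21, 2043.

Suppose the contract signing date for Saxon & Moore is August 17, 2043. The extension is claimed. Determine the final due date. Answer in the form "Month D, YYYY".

2 months after August 17, 2043, on the same day of the month, is October 17, 2043.
October 17, 2043 is a Saturday, so it moves to the next business day, October 19, 2043 (Monday).
Counting 3 further business days from October 19, 2043 reaches October 22, 2043.
October 22, 2043 is a Thursday and not a listed holiday, so it stands.
So the filing is due October 22, 2043.

October 22, 2043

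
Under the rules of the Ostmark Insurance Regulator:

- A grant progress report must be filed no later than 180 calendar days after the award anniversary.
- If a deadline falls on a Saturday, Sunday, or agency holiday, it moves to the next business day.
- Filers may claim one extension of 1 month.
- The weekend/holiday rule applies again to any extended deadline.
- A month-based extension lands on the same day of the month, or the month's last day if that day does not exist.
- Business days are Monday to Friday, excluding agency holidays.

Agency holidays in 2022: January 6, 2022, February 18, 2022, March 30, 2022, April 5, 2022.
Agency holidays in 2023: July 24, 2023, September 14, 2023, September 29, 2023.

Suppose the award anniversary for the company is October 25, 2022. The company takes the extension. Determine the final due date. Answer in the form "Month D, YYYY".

May 24, 2023

Trigger date October 25, 2022 + 180 calendar days = April 23, 2023.
April 23, 2023 is a Sunday; the next business day is April 24, 2023 (Monday).
Applying the 1 month extension: 1 month after April 24, 2023 is May 24, 2023.
May 24, 2023 (Wednesday) is already a business day.
So the filing is due May 24, 2023.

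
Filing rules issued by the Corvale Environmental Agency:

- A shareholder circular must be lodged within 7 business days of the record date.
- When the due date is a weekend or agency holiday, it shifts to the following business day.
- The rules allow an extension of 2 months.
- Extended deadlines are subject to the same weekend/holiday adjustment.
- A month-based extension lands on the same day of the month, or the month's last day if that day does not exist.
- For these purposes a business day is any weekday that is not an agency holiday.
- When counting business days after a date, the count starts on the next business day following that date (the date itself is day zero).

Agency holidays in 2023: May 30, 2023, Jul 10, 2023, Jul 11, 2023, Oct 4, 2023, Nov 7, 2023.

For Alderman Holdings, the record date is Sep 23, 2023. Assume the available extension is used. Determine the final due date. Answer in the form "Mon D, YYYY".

Dec 4, 2023

Counting 7 business days after Sep 23, 2023 (skipping weekends and listed holidays) reaches Oct 3, 2023.
Oct 3, 2023 (Tuesday) is already a business day.
The 2 months extension carries Oct 3, 2023 to Dec 3, 2023.
Dec 3, 2023 is a Sunday, so it moves to the next business day, Dec 4, 2023 (Monday).
Final deadline: Dec 4, 2023.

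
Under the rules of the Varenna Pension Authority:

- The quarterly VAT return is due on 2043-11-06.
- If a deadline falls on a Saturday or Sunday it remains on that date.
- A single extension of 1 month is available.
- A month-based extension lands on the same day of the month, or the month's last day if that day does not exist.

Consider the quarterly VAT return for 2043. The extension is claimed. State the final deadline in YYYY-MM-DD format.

2043-12-06

The statutory due date is 2043-11-06.
2043-11-06 falls on a Friday. The rules make no weekend/holiday allowance, so it remains 2043-11-06.
Add 1 month to 2043-11-06: 2043-12-06.
2043-12-06 falls on a Sunday. The rules make no weekend/holiday allowance, so it remains 2043-12-06.
Final deadline: 2043-12-06.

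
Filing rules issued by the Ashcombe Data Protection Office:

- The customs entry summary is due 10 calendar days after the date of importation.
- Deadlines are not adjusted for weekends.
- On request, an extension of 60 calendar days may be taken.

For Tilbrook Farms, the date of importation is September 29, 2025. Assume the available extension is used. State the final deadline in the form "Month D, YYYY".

Adding 10 calendar days to September 29, 2025 gives October 9, 2025.
No adjustment is made for weekends or holidays, so October 9, 2025 stands.
Applying the 60-calendar-day extension: October 9, 2025 + 60 days = December 8, 2025.
December 8, 2025 is a Monday; no weekend or holiday adjustment applies.
Deadline: December 8, 2025.

December 8, 2025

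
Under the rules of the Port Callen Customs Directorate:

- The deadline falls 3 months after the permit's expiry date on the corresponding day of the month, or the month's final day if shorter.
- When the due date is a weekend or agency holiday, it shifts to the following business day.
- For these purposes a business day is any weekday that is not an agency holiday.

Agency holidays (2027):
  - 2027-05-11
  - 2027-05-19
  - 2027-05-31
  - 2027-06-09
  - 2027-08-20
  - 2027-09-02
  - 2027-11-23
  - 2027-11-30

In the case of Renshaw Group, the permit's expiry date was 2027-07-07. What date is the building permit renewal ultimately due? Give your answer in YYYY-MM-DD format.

2027-10-07

Moving 3 months forward from 2027-07-07 on the corresponding day gives 2027-10-07.
2027-10-07 is a Thursday and not a listed holiday, so it stands.
So the filing is due 2027-10-07.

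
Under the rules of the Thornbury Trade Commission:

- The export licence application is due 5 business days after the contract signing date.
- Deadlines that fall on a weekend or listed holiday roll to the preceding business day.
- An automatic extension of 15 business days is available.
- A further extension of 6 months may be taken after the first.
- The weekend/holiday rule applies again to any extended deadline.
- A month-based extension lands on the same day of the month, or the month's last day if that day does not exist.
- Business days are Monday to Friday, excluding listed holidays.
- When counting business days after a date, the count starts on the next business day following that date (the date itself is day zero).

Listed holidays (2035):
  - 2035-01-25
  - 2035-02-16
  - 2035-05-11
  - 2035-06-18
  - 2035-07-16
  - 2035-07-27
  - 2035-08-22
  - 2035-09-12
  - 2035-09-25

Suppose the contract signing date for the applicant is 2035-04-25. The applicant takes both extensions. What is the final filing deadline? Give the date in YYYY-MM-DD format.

Counting 5 business days after 2035-04-25 (skipping weekends and listed holidays) reaches 2035-05-02.
2035-05-02 is a Wednesday and not a listed holiday, so it stands.
Counting 15 further business days from 2035-05-02 reaches 2035-05-24.
Since 2035-05-24 is a Thursday and not a holiday, the date is unchanged.
Add 6 months to 2035-05-24: 2035-11-24.
2035-11-24 falls on a Saturday. Rolling to the preceding business day gives 2035-11-23, a Friday.
Final deadline: 2035-11-23.

2035-11-23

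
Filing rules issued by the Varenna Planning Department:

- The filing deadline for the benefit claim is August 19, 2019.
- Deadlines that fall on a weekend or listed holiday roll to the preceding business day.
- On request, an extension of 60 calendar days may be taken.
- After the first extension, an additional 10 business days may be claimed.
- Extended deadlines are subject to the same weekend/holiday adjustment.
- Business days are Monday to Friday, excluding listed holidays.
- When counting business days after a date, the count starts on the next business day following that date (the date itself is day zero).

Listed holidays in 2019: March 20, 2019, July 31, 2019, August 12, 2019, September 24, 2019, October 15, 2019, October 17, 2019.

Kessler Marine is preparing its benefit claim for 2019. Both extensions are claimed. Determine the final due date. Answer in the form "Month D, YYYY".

November 1, 2019

The stated deadline is August 19, 2019.
August 19, 2019 falls on a Monday, which is a business day, so no adjustment is needed.
With the 60-day extension, August 19, 2019 becomes October 18, 2019.
Since October 18, 2019 is a Friday and not a holiday, the date is unchanged.
Applying the 10-business-day extension: 10 business days after October 18, 2019 is November 1, 2019.
Since November 1, 2019 is a Friday and not a holiday, the date is unchanged.
Final deadline: November 1, 2019.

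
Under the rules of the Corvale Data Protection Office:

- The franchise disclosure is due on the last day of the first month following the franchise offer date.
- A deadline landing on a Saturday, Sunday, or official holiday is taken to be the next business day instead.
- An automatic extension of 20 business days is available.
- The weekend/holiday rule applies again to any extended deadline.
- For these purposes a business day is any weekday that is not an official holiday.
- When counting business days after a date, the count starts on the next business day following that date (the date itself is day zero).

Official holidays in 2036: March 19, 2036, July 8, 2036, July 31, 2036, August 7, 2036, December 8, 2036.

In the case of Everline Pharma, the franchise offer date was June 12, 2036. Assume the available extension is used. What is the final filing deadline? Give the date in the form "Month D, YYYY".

September 1, 2036

1 month after June 12, 2036 is July 2036; that month ends on July 31, 2036.
July 31, 2036 is a listed holiday, so it moves to the next business day, August 1, 2036 (Friday).
Applying the 20-business-day extension: 20 business days after August 1, 2036 is September 1, 2036.
September 1, 2036 is a Monday and not a listed holiday, so it stands.
The final due date is September 1, 2036.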